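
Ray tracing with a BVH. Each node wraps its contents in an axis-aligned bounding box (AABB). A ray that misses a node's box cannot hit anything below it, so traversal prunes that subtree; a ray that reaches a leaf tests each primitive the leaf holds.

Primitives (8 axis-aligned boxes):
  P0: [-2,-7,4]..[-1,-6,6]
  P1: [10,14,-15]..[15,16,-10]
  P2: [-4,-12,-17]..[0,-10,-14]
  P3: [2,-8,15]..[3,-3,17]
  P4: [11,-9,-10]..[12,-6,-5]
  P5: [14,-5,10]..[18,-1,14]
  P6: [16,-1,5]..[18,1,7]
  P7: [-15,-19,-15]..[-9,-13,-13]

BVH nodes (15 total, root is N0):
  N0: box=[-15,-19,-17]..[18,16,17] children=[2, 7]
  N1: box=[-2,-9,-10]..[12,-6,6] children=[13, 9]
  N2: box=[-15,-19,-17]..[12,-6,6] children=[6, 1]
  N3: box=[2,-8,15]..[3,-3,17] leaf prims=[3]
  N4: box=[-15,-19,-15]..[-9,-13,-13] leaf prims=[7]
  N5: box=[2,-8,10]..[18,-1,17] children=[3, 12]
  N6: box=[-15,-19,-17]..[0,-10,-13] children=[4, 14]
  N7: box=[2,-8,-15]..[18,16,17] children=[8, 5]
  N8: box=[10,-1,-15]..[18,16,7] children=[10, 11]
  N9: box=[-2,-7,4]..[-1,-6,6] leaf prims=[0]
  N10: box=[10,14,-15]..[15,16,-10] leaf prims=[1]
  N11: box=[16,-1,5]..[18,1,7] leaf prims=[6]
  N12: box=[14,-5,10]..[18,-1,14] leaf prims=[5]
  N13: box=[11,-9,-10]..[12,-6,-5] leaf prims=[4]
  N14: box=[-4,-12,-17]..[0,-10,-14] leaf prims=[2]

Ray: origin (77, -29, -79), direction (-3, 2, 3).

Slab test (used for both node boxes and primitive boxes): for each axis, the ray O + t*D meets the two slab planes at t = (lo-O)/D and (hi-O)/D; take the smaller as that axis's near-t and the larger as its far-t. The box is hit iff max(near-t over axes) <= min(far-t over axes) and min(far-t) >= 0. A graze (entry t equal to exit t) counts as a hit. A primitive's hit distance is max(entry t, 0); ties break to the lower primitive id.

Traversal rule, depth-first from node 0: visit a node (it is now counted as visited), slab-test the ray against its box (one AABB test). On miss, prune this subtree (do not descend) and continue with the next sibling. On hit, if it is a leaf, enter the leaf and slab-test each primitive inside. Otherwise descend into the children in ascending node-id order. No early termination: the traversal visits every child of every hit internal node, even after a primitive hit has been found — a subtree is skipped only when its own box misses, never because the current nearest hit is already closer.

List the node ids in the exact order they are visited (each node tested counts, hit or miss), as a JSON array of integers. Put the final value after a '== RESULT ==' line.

Walk:
N0 x:[59/3,92/3] y:[5,45/2] z:[62/3,32] -> hit [62/3,45/2], descend [2, 7]
  N2 x:[65/3,92/3] y:[5,23/2] z:[62/3,85/3] -> miss, prune
  N7 x:[59/3,25] y:[21/2,45/2] z:[64/3,32] -> hit [64/3,45/2], descend [5, 8]
    N5 x:[59/3,25] y:[21/2,14] z:[89/3,32] -> miss, prune
    N8 x:[59/3,67/3] y:[14,45/2] z:[64/3,86/3] -> hit [64/3,67/3], descend [10, 11]
      N10 x:[62/3,67/3] y:[43/2,45/2] z:[64/3,23] -> hit [43/2,67/3] leaf, test {P1@t=43/2}
      N11 x:[59/3,61/3] y:[14,15] z:[28,86/3] -> miss, prune

order=[0, 2, 7, 5, 8, 10, 11]  |boxes|=7  |leaves|=1  hit=P1

== RESULT ==
[0, 2, 7, 5, 8, 10, 11]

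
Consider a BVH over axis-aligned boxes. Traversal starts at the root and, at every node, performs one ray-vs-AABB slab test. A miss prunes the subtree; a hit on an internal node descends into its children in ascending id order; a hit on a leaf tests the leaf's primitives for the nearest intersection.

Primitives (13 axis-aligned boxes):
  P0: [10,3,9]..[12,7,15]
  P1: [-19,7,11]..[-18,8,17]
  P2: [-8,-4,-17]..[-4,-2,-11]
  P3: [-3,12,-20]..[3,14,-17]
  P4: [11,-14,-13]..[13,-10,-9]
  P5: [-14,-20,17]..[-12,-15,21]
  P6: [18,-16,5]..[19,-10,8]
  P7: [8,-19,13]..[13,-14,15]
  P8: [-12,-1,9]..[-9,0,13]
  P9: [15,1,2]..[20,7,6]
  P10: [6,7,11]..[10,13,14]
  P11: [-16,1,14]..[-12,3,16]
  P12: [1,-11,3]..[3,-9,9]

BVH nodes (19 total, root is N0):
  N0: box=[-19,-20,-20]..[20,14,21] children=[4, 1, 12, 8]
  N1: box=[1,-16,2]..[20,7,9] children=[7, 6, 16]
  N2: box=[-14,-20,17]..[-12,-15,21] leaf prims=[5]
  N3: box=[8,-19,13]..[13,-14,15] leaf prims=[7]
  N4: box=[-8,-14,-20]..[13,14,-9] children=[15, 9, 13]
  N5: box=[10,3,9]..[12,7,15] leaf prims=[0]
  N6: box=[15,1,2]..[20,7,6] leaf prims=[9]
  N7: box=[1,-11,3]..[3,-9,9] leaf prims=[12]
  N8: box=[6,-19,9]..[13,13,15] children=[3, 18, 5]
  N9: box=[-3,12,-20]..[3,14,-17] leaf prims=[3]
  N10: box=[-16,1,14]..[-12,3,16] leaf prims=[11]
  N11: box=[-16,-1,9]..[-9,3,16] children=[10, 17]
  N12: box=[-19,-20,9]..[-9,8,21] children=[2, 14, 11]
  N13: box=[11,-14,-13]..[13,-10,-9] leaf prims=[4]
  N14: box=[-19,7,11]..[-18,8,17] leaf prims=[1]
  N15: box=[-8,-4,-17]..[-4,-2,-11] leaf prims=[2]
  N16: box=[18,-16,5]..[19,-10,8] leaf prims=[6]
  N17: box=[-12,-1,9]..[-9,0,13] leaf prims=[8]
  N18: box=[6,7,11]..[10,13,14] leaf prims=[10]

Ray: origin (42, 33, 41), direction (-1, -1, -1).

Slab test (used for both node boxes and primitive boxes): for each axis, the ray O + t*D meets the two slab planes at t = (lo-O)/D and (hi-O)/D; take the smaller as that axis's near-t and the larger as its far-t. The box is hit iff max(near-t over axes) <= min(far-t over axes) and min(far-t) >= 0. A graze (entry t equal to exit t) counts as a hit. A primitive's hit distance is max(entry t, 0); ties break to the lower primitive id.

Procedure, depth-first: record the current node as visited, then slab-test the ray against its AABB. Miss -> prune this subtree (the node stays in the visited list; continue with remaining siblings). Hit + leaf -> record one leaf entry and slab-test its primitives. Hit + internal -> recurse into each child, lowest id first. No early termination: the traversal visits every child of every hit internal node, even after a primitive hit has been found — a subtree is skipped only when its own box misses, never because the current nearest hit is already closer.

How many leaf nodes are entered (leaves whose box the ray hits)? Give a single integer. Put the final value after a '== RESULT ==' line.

Trace the traversal:
N0 x:[22,61] y:[19,53] z:[20,61] -> hit [22,53], descend [1, 4, 8, 12]
  N1 x:[22,41] y:[26,49] z:[32,39] -> hit [32,39], descend [6, 7, 16]
    N6 x:[22,27] y:[26,32] z:[35,39] -> miss, prune
    N7 x:[39,41] y:[42,44] z:[32,38] -> miss, prune
    N16 x:[23,24] y:[43,49] z:[33,36] -> miss, prune
  N4 x:[29,50] y:[19,47] z:[50,61] -> miss, prune
  N8 x:[29,36] y:[20,52] z:[26,32] -> hit [29,32], descend [3, 5, 18]
    N3 x:[29,34] y:[47,52] z:[26,28] -> miss, prune
    N5 x:[30,32] y:[26,30] z:[26,32] -> hit [30,30] leaf, test {P0@t=30}
    N18 x:[32,36] y:[20,26] z:[27,30] -> miss, prune
  N12 x:[51,61] y:[25,53] z:[20,32] -> miss, prune

11 AABB tests over nodes [0, 1, 6, 7, 16, 4, 8, 3, 5, 18, 12]; 1 leaf entered; closest P0.

== RESULT ==
1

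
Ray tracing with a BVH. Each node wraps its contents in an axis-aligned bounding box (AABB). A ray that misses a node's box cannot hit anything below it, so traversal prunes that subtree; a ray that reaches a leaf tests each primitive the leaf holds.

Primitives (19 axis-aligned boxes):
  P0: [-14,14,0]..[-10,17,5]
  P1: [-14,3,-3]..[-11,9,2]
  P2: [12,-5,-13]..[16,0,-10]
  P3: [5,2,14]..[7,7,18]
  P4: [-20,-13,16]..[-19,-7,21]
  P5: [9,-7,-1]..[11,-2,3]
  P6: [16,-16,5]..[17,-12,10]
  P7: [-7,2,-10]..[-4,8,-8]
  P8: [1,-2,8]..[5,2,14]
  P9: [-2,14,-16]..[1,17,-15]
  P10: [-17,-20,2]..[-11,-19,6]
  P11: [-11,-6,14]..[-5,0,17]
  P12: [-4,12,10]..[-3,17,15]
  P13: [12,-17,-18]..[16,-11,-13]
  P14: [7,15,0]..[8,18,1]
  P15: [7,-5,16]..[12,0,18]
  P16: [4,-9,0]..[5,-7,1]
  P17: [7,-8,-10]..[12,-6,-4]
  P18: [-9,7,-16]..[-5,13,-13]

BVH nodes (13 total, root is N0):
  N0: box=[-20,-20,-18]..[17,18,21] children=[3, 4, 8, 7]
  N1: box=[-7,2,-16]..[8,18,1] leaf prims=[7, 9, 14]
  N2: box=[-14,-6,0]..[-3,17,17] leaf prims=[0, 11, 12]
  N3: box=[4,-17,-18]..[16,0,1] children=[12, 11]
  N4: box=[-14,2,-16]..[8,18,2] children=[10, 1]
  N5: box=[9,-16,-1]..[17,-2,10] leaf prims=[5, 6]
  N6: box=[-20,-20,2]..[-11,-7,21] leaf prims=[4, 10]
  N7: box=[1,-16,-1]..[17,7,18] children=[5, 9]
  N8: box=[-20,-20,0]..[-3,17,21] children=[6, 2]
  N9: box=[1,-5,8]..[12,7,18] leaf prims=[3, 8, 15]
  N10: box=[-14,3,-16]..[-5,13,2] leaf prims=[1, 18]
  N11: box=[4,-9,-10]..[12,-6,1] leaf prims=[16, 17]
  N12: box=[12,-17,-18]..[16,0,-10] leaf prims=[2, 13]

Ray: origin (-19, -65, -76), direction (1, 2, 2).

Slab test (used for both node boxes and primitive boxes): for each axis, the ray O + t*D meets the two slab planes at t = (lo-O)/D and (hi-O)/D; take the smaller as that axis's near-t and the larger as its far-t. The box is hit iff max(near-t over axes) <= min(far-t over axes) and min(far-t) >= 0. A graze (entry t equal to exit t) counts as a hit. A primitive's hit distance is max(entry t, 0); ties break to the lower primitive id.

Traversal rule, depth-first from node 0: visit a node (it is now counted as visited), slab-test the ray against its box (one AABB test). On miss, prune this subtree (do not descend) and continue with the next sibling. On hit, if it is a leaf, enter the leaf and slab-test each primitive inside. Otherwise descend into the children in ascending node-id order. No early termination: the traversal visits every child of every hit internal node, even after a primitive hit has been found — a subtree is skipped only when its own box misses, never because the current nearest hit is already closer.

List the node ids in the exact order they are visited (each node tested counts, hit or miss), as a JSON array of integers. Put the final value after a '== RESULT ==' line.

Walk:
N0 x:[-1,36] y:[45/2,83/2] z:[29,97/2] -> hit [29,36], descend [3, 4, 7, 8]
  N3 x:[23,35] y:[24,65/2] z:[29,77/2] -> hit [29,65/2], descend [11, 12]
    N11 x:[23,31] y:[28,59/2] z:[33,77/2] -> miss, prune
    N12 x:[31,35] y:[24,65/2] z:[29,33] -> hit [31,65/2] leaf, test {P2@t=63/2, P13(miss)}
  N4 x:[5,27] y:[67/2,83/2] z:[30,39] -> miss, prune
  N7 x:[20,36] y:[49/2,36] z:[75/2,47] -> miss, prune
  N8 x:[-1,16] y:[45/2,41] z:[38,97/2] -> miss, prune

Visited [0, 3, 11, 12, 4, 7, 8]. Tests: 7 box, 1 leaf. Nearest: P2.

== RESULT ==
[0, 3, 11, 12, 4, 7, 8]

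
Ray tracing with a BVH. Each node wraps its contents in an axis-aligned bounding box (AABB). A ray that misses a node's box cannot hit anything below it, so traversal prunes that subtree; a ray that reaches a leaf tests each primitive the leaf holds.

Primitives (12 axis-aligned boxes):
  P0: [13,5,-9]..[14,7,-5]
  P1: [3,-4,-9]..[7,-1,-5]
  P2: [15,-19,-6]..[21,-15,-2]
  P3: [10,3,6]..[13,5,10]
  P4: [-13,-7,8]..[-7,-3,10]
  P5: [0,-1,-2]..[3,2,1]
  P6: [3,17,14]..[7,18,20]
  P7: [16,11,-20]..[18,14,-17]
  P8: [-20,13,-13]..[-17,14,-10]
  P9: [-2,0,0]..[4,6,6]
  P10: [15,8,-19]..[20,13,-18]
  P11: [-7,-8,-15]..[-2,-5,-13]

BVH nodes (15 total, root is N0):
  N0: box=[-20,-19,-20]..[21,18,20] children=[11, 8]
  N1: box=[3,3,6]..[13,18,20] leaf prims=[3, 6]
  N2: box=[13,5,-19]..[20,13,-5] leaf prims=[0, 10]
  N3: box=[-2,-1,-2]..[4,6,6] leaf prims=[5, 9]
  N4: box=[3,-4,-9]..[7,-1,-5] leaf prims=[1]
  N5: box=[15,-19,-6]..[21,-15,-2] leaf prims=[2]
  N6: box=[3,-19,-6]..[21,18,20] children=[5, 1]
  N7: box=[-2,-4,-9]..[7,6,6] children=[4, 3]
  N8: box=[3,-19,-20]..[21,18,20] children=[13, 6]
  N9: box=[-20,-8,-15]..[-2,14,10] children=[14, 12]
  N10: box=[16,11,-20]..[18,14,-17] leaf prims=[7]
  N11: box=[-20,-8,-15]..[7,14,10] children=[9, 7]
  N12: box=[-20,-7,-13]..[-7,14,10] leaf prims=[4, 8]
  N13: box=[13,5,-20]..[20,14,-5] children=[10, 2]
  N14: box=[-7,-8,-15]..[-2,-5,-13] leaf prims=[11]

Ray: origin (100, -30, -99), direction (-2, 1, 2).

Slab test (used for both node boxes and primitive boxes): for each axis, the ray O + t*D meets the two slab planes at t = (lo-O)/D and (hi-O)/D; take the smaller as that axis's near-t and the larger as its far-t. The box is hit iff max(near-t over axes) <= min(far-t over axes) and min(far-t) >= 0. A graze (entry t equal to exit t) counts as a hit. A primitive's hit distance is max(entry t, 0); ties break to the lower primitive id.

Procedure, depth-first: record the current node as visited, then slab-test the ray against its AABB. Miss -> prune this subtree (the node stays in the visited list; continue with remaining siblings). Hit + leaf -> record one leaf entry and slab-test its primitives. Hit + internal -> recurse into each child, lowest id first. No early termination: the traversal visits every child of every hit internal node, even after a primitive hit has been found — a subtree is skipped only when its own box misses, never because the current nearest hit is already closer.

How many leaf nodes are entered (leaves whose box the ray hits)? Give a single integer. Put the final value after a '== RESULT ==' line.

Trace the traversal:
N0 x:[79/2,60] y:[11,48] z:[79/2,119/2] -> hit [79/2,48], descend [8, 11]
  N8 x:[79/2,97/2] y:[11,48] z:[79/2,119/2] -> hit [79/2,48], descend [6, 13]
    N6 x:[79/2,97/2] y:[11,48] z:[93/2,119/2] -> hit [93/2,48], descend [1, 5]
      N1 x:[87/2,97/2] y:[33,48] z:[105/2,119/2] -> miss, prune
      N5 x:[79/2,85/2] y:[11,15] z:[93/2,97/2] -> miss, prune
    N13 x:[40,87/2] y:[35,44] z:[79/2,47] -> hit [40,87/2], descend [2, 10]
      N2 x:[40,87/2] y:[35,43] z:[40,47] -> hit [40,43] leaf, test {P0(miss), P10@t=40}
      N10 x:[41,42] y:[41,44] z:[79/2,41] -> hit [41,41] leaf, test {P7@t=41}
  N11 x:[93/2,60] y:[22,44] z:[42,109/2] -> miss, prune

order=[0, 8, 6, 1, 5, 13, 2, 10, 11]  |boxes|=9  |leaves|=2  hit=P10

== RESULT ==
2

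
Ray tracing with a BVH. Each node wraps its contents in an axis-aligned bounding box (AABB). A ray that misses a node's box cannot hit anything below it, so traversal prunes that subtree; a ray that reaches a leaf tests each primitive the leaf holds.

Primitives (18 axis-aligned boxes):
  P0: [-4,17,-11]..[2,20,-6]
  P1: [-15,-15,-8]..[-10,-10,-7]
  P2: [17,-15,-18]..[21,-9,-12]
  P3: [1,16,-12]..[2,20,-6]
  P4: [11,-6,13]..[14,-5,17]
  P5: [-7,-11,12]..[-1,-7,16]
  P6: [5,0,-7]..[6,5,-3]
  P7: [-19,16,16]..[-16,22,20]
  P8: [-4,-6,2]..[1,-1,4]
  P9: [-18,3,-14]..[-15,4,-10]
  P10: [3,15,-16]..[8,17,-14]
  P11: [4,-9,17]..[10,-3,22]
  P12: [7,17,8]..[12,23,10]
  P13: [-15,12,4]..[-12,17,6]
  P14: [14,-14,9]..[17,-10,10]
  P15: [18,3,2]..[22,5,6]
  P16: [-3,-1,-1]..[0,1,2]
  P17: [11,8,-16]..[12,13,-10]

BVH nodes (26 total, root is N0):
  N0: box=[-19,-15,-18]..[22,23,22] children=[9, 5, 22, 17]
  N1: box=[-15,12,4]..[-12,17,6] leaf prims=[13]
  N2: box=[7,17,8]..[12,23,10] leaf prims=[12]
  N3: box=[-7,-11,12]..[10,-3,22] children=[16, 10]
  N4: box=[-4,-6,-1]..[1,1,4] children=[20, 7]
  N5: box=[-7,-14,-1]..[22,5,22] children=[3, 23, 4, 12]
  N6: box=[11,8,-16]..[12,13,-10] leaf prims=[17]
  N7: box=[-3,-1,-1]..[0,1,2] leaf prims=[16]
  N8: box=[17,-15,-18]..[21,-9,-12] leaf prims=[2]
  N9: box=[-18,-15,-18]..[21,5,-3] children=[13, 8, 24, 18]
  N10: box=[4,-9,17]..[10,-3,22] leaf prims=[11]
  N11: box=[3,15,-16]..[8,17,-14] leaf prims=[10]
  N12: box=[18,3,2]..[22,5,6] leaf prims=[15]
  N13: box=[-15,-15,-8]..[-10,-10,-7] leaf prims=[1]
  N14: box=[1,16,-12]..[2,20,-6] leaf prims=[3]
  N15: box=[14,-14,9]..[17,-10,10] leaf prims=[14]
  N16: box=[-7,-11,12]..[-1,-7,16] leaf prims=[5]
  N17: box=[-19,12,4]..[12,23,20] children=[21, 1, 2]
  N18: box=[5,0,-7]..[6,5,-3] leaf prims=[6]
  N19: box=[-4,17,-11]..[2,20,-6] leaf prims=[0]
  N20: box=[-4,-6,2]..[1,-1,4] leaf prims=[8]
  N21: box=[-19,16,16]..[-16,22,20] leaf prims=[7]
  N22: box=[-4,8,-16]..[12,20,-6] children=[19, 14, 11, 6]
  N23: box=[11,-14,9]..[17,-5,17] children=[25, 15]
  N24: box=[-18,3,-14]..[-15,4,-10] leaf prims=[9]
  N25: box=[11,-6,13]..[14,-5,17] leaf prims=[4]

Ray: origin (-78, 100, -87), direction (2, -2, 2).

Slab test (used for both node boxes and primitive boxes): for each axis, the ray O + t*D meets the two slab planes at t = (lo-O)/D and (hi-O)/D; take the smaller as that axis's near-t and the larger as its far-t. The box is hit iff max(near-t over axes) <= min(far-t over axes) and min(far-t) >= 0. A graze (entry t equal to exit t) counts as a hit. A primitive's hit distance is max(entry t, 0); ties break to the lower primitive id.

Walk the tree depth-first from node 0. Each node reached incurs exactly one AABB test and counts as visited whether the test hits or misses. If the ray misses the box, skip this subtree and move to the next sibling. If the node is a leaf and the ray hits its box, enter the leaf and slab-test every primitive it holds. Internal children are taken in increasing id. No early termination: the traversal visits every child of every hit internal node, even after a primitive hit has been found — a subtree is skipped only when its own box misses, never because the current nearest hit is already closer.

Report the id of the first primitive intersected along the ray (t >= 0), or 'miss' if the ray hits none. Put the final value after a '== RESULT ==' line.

Walk:
N0 x:[59/2,50] y:[77/2,115/2] z:[69/2,109/2] -> hit [77/2,50], descend [5, 9, 17, 22]
  N5 x:[71/2,50] y:[95/2,57] z:[43,109/2] -> hit [95/2,50], descend [3, 4, 12, 23]
    N3 x:[71/2,44] y:[103/2,111/2] z:[99/2,109/2] -> miss, prune
    N4 x:[37,79/2] y:[99/2,53] z:[43,91/2] -> miss, prune
    N12 x:[48,50] y:[95/2,97/2] z:[89/2,93/2] -> miss, prune
    N23 x:[89/2,95/2] y:[105/2,57] z:[48,52] -> miss, prune
  N9 x:[30,99/2] y:[95/2,115/2] z:[69/2,42] -> miss, prune
  N17 x:[59/2,45] y:[77/2,44] z:[91/2,107/2] -> miss, prune
  N22 x:[37,45] y:[40,46] z:[71/2,81/2] -> hit [40,81/2], descend [6, 11, 14, 19]
    N6 x:[89/2,45] y:[87/2,46] z:[71/2,77/2] -> miss, prune
    N11 x:[81/2,43] y:[83/2,85/2] z:[71/2,73/2] -> miss, prune
    N14 x:[79/2,40] y:[40,42] z:[75/2,81/2] -> hit [40,40] leaf, test {P3@t=40}
    N19 x:[37,40] y:[40,83/2] z:[38,81/2] -> hit [40,40] leaf, test {P0@t=40}

Visited [0, 5, 3, 4, 12, 23, 9, 17, 22, 6, 11, 14, 19]. Tests: 13 box, 2 leaf. Nearest: P0.

== RESULT ==
0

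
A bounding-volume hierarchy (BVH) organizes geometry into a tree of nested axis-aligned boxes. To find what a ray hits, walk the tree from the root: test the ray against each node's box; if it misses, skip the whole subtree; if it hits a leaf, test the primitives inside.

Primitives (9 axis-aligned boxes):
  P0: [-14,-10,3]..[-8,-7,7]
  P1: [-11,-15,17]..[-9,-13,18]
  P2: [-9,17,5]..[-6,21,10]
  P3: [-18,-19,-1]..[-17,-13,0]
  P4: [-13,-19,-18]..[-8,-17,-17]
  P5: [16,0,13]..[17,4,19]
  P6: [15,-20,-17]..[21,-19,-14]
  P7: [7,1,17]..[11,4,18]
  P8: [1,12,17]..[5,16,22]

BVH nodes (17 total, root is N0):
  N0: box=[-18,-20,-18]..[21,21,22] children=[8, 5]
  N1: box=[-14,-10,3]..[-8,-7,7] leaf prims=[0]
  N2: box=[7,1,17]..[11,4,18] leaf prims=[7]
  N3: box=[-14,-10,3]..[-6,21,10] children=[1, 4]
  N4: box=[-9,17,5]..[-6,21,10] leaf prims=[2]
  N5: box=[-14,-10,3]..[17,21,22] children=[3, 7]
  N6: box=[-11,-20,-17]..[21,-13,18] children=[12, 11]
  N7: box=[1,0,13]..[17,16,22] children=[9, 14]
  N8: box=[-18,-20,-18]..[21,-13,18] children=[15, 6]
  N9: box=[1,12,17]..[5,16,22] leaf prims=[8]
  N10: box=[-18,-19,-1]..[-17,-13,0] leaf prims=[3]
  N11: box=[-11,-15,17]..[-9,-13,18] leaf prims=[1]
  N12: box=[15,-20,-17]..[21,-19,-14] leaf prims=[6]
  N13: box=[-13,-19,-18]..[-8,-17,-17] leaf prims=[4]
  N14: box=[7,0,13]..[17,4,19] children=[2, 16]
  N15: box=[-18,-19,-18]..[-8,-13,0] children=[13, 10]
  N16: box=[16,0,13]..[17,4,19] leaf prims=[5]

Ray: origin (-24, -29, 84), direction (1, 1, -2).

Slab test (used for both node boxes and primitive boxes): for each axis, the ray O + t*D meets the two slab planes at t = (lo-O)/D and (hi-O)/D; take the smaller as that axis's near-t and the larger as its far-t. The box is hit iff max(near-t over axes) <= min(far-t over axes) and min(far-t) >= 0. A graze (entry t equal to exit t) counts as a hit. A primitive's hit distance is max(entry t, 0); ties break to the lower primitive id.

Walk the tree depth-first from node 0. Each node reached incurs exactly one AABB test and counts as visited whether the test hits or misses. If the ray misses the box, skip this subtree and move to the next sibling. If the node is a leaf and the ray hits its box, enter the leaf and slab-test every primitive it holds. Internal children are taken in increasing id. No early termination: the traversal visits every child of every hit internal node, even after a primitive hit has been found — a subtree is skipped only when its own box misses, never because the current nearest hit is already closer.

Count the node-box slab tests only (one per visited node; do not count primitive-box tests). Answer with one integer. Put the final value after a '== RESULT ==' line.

Walk:
N0 x:[6,45] y:[9,50] z:[31,51] -> hit [31,45], descend [5, 8]
  N5 x:[10,41] y:[19,50] z:[31,81/2] -> hit [31,81/2], descend [3, 7]
    N3 x:[10,18] y:[19,50] z:[37,81/2] -> miss, prune
    N7 x:[25,41] y:[29,45] z:[31,71/2] -> hit [31,71/2], descend [9, 14]
      N9 x:[25,29] y:[41,45] z:[31,67/2] -> miss, prune
      N14 x:[31,41] y:[29,33] z:[65/2,71/2] -> hit [65/2,33], descend [2, 16]
        N2 x:[31,35] y:[30,33] z:[33,67/2] -> hit [33,33] leaf, test {P7@t=33}
        N16 x:[40,41] y:[29,33] z:[65/2,71/2] -> miss, prune
  N8 x:[6,45] y:[9,16] z:[33,51] -> miss, prune

Visited [0, 5, 3, 7, 9, 14, 2, 16, 8]. Tests: 9 box, 1 leaf. Nearest: P7.

== RESULT ==
9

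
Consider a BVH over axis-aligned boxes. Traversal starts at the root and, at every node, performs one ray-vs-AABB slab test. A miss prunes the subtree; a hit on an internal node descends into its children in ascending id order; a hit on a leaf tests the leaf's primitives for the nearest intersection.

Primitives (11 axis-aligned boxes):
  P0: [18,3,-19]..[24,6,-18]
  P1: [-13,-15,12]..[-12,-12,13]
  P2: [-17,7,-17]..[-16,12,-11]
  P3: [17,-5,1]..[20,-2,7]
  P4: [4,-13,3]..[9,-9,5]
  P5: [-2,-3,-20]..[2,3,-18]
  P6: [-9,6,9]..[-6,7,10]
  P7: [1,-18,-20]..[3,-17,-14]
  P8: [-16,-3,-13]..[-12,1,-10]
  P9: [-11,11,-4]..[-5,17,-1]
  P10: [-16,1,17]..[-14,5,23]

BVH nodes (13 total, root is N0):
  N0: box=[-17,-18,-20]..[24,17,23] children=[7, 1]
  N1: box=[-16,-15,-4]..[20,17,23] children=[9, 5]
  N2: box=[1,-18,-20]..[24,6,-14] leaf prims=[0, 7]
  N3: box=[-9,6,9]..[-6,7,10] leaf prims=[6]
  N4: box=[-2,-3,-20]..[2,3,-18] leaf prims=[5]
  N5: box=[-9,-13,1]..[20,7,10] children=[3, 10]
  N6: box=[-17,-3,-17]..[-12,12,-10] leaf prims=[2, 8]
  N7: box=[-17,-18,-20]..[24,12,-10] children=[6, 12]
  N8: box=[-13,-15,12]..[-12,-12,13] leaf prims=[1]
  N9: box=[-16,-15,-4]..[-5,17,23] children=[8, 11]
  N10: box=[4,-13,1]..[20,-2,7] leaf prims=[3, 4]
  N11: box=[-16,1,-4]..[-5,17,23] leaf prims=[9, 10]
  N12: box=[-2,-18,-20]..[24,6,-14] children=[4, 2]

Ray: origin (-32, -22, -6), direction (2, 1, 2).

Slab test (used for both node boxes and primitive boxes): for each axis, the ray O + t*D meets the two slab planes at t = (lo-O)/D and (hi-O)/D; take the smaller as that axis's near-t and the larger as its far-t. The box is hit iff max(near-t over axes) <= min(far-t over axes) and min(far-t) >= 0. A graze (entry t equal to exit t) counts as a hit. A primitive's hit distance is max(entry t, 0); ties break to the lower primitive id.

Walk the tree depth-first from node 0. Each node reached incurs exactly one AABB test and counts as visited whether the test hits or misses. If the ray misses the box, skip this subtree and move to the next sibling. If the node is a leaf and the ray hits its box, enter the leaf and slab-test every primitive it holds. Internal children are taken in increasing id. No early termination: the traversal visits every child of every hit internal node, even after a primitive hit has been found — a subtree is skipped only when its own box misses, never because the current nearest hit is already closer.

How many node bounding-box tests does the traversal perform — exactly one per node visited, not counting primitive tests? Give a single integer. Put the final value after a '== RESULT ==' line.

Traverse from the root:
N0 x:[15/2,28] y:[4,39] z:[-7,29/2] -> hit [15/2,29/2], descend [1, 7]
  N1 x:[8,26] y:[7,39] z:[1,29/2] -> hit [8,29/2], descend [5, 9]
    N5 x:[23/2,26] y:[9,29] z:[7/2,8] -> miss, prune
    N9 x:[8,27/2] y:[7,39] z:[1,29/2] -> hit [8,27/2], descend [8, 11]
      N8 x:[19/2,10] y:[7,10] z:[9,19/2] -> hit [19/2,19/2] leaf, test {P1@t=19/2}
      N11 x:[8,27/2] y:[23,39] z:[1,29/2] -> miss, prune
  N7 x:[15/2,28] y:[4,34] z:[-7,-2] -> miss, prune

order=[0, 1, 5, 9, 8, 11, 7]  |boxes|=7  |leaves|=1  hit=P1

== RESULT ==
7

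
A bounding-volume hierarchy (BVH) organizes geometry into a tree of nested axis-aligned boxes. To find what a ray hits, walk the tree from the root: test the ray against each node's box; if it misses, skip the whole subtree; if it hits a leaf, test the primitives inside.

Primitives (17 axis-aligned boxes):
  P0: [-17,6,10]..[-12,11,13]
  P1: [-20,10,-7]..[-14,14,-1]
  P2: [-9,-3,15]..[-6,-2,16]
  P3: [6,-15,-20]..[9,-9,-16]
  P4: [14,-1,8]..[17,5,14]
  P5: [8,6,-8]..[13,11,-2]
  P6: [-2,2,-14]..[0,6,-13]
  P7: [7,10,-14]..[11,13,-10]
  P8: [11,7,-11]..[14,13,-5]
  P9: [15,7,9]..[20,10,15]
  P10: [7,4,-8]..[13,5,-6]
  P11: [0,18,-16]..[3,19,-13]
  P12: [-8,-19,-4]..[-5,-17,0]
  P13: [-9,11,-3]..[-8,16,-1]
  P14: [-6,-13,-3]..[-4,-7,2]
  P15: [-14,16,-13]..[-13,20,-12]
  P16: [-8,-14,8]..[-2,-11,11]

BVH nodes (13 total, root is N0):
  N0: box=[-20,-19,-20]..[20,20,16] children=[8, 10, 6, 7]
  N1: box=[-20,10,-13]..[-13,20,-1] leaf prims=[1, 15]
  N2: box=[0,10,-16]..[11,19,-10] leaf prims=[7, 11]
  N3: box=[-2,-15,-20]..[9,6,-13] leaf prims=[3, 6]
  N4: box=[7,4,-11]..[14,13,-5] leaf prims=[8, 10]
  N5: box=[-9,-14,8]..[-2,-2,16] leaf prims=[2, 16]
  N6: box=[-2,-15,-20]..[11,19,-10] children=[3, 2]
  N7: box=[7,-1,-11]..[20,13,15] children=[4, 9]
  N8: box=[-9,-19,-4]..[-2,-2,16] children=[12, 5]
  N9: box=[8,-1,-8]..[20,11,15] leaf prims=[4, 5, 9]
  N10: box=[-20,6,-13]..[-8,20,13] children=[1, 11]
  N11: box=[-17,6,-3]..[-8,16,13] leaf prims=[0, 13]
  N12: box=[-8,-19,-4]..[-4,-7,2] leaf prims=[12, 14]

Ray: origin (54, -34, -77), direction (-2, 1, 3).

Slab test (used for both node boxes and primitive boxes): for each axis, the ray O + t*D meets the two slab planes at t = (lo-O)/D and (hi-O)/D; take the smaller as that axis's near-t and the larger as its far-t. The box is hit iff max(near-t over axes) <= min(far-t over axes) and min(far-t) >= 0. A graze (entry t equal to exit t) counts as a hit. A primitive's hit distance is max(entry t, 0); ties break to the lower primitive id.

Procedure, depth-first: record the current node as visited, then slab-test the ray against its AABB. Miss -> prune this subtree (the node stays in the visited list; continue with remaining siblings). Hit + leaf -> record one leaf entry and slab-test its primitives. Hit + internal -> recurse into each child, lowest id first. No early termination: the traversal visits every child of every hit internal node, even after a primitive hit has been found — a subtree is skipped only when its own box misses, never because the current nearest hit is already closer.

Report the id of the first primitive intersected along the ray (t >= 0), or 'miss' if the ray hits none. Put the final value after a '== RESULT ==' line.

Walk:
N0 x:[17,37] y:[15,54] z:[19,31] -> hit [19,31], descend [6, 7, 8, 10]
  N6 x:[43/2,28] y:[19,53] z:[19,67/3] -> hit [43/2,67/3], descend [2, 3]
    N2 x:[43/2,27] y:[44,53] z:[61/3,67/3] -> miss, prune
    N3 x:[45/2,28] y:[19,40] z:[19,64/3] -> miss, prune
  N7 x:[17,47/2] y:[33,47] z:[22,92/3] -> miss, prune
  N8 x:[28,63/2] y:[15,32] z:[73/3,31] -> hit [28,31], descend [5, 12]
    N5 x:[28,63/2] y:[20,32] z:[85/3,31] -> hit [85/3,31] leaf, test {P2@t=31, P16(miss)}
    N12 x:[29,31] y:[15,27] z:[73/3,79/3] -> miss, prune
  N10 x:[31,37] y:[40,54] z:[64/3,30] -> miss, prune

Visited [0, 6, 2, 3, 7, 8, 5, 12, 10]. Tests: 9 box, 1 leaf. Nearest: P2.

== RESULT ==
2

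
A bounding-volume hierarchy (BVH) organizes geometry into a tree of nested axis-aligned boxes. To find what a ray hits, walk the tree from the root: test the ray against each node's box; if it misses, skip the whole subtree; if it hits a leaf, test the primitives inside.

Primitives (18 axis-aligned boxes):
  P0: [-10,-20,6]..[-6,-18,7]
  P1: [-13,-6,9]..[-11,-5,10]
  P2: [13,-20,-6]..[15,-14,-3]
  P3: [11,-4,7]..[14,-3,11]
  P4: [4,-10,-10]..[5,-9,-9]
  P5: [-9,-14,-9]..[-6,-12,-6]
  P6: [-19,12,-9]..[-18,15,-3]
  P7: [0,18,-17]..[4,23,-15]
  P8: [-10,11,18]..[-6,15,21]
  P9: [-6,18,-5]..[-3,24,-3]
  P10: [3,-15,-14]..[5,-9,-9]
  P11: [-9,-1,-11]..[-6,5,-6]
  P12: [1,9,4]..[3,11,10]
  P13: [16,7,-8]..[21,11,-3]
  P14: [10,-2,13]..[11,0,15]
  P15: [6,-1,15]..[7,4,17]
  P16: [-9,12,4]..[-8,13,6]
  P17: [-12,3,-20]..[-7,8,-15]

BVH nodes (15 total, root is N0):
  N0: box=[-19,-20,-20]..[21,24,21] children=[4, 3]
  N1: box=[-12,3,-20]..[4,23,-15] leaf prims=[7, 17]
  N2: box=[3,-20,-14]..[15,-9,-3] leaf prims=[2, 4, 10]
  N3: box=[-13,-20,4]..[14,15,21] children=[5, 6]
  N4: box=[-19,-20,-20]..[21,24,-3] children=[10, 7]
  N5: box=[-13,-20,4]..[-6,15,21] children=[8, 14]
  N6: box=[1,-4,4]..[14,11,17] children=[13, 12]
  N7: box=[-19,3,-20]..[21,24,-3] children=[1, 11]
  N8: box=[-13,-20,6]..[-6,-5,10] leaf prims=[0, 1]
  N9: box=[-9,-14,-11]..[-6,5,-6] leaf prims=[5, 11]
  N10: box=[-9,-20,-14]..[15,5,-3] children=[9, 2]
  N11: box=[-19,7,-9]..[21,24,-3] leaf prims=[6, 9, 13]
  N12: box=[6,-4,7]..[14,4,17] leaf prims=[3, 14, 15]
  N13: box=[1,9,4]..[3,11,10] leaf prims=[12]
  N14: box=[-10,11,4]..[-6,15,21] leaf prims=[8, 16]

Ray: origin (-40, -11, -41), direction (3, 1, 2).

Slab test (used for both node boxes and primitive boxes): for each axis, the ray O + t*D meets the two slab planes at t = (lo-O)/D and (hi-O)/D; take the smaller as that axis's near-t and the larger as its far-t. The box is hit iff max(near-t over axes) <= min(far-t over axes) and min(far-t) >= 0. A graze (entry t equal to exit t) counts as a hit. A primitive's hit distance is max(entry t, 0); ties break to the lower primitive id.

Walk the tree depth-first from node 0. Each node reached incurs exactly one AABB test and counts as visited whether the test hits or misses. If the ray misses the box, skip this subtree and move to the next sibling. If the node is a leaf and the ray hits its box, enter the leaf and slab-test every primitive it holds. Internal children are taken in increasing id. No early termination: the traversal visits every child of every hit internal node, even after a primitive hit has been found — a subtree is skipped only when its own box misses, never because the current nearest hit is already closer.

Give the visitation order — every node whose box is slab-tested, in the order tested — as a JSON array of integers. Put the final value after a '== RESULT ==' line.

Trace the traversal:
N0 x:[7,61/3] y:[-9,35] z:[21/2,31] -> hit [21/2,61/3], descend [3, 4]
  N3 x:[9,18] y:[-9,26] z:[45/2,31] -> miss, prune
  N4 x:[7,61/3] y:[-9,35] z:[21/2,19] -> hit [21/2,19], descend [7, 10]
    N7 x:[7,61/3] y:[14,35] z:[21/2,19] -> hit [14,19], descend [1, 11]
      N1 x:[28/3,44/3] y:[14,34] z:[21/2,13] -> miss, prune
      N11 x:[7,61/3] y:[18,35] z:[16,19] -> hit [18,19] leaf, test {P6(miss), P9(miss), P13@t=56/3}
    N10 x:[31/3,55/3] y:[-9,16] z:[27/2,19] -> hit [27/2,16], descend [2, 9]
      N2 x:[43/3,55/3] y:[-9,2] z:[27/2,19] -> miss, prune
      N9 x:[31/3,34/3] y:[-3,16] z:[15,35/2] -> miss, prune

9 AABB tests over nodes [0, 3, 4, 7, 1, 11, 10, 2, 9]; 1 leaf entered; closest P13.

== RESULT ==
[0, 3, 4, 7, 1, 11, 10, 2, 9]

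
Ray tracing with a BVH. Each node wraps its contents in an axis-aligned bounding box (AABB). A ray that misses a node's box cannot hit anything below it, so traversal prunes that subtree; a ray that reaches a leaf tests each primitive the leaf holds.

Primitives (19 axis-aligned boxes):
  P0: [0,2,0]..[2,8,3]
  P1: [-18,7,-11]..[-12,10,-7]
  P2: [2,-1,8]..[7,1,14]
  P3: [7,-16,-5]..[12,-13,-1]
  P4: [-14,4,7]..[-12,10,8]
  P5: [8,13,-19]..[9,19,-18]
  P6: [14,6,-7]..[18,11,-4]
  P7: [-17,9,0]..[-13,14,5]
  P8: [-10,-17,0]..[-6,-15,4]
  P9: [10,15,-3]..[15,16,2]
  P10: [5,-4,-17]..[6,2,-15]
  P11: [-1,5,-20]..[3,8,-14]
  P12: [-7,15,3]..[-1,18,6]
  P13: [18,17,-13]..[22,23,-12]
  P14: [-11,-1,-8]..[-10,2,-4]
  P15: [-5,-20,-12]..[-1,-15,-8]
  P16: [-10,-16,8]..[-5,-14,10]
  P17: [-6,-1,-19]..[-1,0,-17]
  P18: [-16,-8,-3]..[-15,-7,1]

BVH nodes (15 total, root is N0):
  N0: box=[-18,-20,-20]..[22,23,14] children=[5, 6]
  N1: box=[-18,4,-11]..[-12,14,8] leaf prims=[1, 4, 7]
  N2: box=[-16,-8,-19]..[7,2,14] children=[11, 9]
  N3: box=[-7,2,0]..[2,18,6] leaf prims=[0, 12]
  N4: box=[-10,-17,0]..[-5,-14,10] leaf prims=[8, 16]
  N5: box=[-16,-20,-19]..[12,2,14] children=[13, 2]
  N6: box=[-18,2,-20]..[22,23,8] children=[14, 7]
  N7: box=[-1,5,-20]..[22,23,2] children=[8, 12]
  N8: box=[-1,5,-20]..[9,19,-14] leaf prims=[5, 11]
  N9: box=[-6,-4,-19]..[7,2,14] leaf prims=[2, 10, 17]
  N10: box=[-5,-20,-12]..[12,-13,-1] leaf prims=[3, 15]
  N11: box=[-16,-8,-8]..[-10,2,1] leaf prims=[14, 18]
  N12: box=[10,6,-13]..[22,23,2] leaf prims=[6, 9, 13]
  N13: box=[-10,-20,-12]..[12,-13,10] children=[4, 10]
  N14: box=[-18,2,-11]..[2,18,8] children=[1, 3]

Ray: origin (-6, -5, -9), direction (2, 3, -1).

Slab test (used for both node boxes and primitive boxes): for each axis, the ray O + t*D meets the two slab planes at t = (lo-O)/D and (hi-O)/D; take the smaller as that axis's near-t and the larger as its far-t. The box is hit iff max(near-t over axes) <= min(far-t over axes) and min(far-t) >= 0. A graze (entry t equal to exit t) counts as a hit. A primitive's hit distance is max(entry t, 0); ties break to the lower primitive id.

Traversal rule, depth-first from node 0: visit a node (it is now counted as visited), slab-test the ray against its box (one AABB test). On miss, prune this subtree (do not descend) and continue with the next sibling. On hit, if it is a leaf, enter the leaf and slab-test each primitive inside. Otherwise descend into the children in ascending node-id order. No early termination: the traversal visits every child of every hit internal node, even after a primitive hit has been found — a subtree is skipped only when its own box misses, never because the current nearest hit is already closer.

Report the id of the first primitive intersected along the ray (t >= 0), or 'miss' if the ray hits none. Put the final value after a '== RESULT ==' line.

Traverse from the root:
N0 x:[-6,14] y:[-5,28/3] z:[-23,11] -> hit [-5,28/3], descend [5, 6]
  N5 x:[-5,9] y:[-5,7/3] z:[-23,10] -> hit [-5,7/3], descend [2, 13]
    N2 x:[-5,13/2] y:[-1,7/3] z:[-23,10] -> hit [-1,7/3], descend [9, 11]
      N9 x:[0,13/2] y:[1/3,7/3] z:[-23,10] -> hit [1/3,7/3] leaf, test {P2(miss), P10(miss), P17(miss)}
      N11 x:[-5,-2] y:[-1,7/3] z:[-10,-1] -> miss, prune
    N13 x:[-2,9] y:[-5,-8/3] z:[-19,3] -> miss, prune
  N6 x:[-6,14] y:[7/3,28/3] z:[-17,11] -> hit [7/3,28/3], descend [7, 14]
    N7 x:[5/2,14] y:[10/3,28/3] z:[-11,11] -> hit [10/3,28/3], descend [8, 12]
      N8 x:[5/2,15/2] y:[10/3,8] z:[5,11] -> hit [5,15/2] leaf, test {P5(miss), P11(miss)}
      N12 x:[8,14] y:[11/3,28/3] z:[-11,4] -> miss, prune
    N14 x:[-6,4] y:[7/3,23/3] z:[-17,2] -> miss, prune

Visited [0, 5, 2, 9, 11, 13, 6, 7, 8, 12, 14]. Tests: 11 box, 2 leaf. Nearest: miss.

== RESULT ==
miss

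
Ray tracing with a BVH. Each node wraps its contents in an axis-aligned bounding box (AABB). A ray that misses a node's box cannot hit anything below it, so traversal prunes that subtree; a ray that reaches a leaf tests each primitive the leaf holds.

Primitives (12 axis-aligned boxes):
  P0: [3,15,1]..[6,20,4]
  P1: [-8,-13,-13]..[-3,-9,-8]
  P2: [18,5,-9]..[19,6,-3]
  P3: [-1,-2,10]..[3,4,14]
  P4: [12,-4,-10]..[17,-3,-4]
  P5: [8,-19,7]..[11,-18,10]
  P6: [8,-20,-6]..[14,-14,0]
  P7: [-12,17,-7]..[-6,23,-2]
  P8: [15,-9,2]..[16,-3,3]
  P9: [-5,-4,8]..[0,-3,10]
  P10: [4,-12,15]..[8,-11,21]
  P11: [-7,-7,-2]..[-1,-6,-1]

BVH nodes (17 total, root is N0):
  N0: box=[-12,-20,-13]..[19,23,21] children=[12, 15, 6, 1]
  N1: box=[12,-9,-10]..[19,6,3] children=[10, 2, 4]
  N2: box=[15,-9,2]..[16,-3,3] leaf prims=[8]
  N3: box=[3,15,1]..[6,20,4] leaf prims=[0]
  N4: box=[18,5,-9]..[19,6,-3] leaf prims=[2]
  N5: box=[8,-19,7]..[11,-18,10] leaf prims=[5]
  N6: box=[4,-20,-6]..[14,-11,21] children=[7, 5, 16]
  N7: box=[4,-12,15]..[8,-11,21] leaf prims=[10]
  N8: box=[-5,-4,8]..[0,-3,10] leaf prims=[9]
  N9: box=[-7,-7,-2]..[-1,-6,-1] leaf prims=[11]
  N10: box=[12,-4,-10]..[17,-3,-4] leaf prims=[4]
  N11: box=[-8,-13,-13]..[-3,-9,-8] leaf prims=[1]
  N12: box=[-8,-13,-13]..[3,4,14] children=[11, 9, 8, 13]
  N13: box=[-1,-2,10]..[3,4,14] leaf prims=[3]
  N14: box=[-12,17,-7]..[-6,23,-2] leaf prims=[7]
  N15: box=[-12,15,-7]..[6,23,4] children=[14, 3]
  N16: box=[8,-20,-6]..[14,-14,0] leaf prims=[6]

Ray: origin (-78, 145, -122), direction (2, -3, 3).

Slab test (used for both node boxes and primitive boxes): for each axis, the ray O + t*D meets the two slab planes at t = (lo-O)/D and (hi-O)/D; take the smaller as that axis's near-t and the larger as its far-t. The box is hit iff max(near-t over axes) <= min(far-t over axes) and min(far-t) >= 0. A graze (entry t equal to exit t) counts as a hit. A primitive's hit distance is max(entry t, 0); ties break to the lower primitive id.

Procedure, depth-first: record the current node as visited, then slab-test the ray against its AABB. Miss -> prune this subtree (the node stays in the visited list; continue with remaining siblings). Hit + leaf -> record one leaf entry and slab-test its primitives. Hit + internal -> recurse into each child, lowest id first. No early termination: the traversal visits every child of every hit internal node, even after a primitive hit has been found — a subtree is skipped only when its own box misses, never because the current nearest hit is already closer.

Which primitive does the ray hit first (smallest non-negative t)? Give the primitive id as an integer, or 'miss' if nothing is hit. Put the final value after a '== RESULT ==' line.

Trace the traversal:
N0 x:[33,97/2] y:[122/3,55] z:[109/3,143/3] -> hit [122/3,143/3], descend [1, 6, 12, 15]
  N1 x:[45,97/2] y:[139/3,154/3] z:[112/3,125/3] -> miss, prune
  N6 x:[41,46] y:[52,55] z:[116/3,143/3] -> miss, prune
  N12 x:[35,81/2] y:[47,158/3] z:[109/3,136/3] -> miss, prune
  N15 x:[33,42] y:[122/3,130/3] z:[115/3,42] -> hit [122/3,42], descend [3, 14]
    N3 x:[81/2,42] y:[125/3,130/3] z:[41,42] -> hit [125/3,42] leaf, test {P0@t=125/3}
    N14 x:[33,36] y:[122/3,128/3] z:[115/3,40] -> miss, prune

7 AABB tests over nodes [0, 1, 6, 12, 15, 3, 14]; 1 leaf entered; closest P0.

== RESULT ==
0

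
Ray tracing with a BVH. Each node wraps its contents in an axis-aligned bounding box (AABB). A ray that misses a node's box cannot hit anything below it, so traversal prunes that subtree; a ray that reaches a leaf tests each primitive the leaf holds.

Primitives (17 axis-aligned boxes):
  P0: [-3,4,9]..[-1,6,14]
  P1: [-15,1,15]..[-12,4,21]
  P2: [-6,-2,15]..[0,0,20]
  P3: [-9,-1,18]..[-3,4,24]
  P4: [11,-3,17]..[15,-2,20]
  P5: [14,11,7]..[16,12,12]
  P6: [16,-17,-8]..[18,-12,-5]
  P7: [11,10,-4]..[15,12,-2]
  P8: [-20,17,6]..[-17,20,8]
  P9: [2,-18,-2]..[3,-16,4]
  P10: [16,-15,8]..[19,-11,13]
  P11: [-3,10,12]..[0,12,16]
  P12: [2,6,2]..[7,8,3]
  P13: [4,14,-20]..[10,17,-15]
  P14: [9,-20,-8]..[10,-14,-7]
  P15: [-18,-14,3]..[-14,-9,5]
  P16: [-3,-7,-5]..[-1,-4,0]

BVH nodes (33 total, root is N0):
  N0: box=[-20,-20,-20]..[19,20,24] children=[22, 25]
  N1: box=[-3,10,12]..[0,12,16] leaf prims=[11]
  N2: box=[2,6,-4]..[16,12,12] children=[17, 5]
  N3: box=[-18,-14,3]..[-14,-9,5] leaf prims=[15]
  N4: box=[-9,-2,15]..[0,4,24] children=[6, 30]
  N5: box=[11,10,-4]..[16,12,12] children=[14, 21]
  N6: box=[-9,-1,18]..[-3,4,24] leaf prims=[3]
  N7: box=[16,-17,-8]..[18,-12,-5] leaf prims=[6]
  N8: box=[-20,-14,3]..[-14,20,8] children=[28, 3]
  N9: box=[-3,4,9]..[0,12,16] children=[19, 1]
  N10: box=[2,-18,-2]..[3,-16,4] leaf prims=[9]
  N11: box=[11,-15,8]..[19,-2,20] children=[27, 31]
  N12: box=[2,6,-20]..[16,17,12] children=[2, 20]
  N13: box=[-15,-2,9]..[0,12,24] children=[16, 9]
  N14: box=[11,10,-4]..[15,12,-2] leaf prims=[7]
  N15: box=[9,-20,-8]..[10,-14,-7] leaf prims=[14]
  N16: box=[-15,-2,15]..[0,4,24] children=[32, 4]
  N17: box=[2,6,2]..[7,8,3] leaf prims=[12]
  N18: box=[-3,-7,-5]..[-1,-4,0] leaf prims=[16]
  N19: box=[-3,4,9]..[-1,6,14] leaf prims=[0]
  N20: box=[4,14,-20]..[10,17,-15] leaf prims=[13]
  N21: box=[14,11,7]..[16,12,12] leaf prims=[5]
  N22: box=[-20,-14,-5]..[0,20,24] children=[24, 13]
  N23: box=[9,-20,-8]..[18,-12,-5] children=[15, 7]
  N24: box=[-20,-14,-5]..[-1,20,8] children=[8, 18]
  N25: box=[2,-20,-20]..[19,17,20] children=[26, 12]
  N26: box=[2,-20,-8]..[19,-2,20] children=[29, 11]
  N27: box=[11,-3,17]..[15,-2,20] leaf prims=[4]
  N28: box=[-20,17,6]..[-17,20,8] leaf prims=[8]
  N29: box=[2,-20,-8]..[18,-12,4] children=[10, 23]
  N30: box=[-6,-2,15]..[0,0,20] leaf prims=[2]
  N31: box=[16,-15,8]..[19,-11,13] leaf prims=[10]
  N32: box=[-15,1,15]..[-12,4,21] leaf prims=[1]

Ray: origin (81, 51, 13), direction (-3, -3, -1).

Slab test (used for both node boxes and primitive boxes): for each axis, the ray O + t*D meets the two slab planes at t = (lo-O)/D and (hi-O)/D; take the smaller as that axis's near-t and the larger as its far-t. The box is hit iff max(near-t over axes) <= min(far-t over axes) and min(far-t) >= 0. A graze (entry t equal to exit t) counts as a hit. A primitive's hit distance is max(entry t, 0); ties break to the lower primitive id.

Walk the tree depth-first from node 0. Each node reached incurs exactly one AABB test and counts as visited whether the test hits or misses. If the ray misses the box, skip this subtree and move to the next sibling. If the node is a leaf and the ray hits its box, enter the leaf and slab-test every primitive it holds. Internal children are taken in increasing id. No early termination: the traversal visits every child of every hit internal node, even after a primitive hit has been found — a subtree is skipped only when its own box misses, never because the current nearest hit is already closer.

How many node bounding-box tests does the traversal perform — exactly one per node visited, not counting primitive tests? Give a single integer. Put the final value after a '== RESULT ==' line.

Trace the traversal:
N0 x:[62/3,101/3] y:[31/3,71/3] z:[-11,33] -> hit [62/3,71/3], descend [22, 25]
  N22 x:[27,101/3] y:[31/3,65/3] z:[-11,18] -> miss, prune
  N25 x:[62/3,79/3] y:[34/3,71/3] z:[-7,33] -> hit [62/3,71/3], descend [12, 26]
    N12 x:[65/3,79/3] y:[34/3,15] z:[1,33] -> miss, prune
    N26 x:[62/3,79/3] y:[53/3,71/3] z:[-7,21] -> hit [62/3,21], descend [11, 29]
      N11 x:[62/3,70/3] y:[53/3,22] z:[-7,5] -> miss, prune
      N29 x:[21,79/3] y:[21,71/3] z:[9,21] -> hit [21,21], descend [10, 23]
        N10 x:[26,79/3] y:[67/3,23] z:[9,15] -> miss, prune
        N23 x:[21,24] y:[21,71/3] z:[18,21] -> hit [21,21], descend [7, 15]
          N7 x:[21,65/3] y:[21,68/3] z:[18,21] -> hit [21,21] leaf, test {P6@t=21}
          N15 x:[71/3,24] y:[65/3,71/3] z:[20,21] -> miss, prune

Summary -> nodes [0, 22, 25, 12, 26, 11, 29, 10, 23, 7, 15]; box-tests=11; leaf-entries=1; first=P6

== RESULT ==
11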